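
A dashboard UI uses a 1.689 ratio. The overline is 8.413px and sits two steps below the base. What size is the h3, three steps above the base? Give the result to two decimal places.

115.64px

Moving from step -2 to step +3 is 5 steps up, so multiply by r⁵.
8.413 × 1.689⁵ = 8.413 × 13.74511 ≈ 115.638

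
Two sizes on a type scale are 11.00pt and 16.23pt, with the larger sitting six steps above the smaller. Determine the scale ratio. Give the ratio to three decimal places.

r⁶ = 16.23 / 11.00, so r = (16.23/11.00)^(1/6).
r = 1.4755^(1/6) ≈ 1.0670

1.067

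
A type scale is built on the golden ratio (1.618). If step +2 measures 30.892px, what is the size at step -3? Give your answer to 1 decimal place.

30.892 ÷ 1.618⁵ = 30.892 ÷ 11.08901 ≈ 2.786

2.8px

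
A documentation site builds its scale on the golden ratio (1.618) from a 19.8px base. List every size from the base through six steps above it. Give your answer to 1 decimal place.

Step 0: 19.8px
Step 1: 19.8 × 1.618 = 32.0
Step 2: 19.8 × 1.618² = 51.8
Step 3: 19.8 × 1.618³ = 83.9
Step 4: 19.8 × 1.618⁴ = 135.7
Step 5: 19.8 × 1.618⁵ = 219.6
Step 6: 19.8 × 1.618⁶ = 355.3

19.8px, 32.0px, 51.8px, 83.9px, 135.7px, 219.6px, 355.3px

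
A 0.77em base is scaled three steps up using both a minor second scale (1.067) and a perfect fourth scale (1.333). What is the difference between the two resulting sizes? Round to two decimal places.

Minor second: 0.77 × 1.067³ = 0.9354em
Perfect fourth: 0.77 × 1.333³ = 1.8238em
Difference: 1.8238 − 0.9354 = 0.8884em

0.89em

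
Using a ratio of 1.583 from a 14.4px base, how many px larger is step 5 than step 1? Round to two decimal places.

Step 1: 14.4 × 1.583 = 22.7952px
Step 5: 14.4 × 1.583⁵ = 143.1420px
Difference: 143.1420 − 22.7952 = 120.3468px

120.35px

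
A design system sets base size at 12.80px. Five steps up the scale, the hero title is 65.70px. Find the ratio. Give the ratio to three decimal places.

1.387

r⁵ = 65.70 / 12.80, so r = (65.70/12.80)^(1/5).
r = 5.1328^(1/5) ≈ 1.3870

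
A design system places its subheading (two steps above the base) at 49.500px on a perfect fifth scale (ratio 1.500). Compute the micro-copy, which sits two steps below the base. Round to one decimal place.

9.8px

Moving from step +2 to step -2 is 4 steps down, so divide by r⁴.
49.500 ÷ 1.500⁴ = 49.500 ÷ 5.06250 ≈ 9.778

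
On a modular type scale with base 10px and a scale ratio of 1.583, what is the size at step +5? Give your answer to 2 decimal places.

10.0 × 1.583⁵ = 10.0 × 9.94042 ≈ 99.40

99.40px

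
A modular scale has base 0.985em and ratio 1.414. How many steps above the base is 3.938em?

1.414ⁿ = 3.938 / 0.985 = 3.9980
n = ln(3.9980) / ln(1.414) = 1.3858 / 0.3464 ≈ 4.00

4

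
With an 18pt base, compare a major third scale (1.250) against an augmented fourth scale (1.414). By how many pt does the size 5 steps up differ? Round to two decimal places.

46.81pt

Major third: 18.0 × 1.250⁵ = 54.9316pt
Augmented fourth: 18.0 × 1.414⁵ = 101.7465pt
Difference: 101.7465 − 54.9316 = 46.8149pt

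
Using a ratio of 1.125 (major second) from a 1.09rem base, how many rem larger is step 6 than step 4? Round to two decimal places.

Step 4: 1.09 × 1.125⁴ = 1.7460rem
Step 6: 1.09 × 1.125⁶ = 2.2097rem
Difference: 2.2097 − 1.7460 = 0.4637rem

0.46rem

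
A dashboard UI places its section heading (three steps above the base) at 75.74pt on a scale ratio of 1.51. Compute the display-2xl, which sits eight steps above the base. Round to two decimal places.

75.74 × 1.51⁵ = 75.74 × 7.85027 ≈ 594.580

594.58pt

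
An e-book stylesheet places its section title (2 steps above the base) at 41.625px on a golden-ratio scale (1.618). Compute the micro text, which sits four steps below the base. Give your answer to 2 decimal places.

41.625 ÷ 1.618⁶ = 41.625 ÷ 17.94201 ≈ 2.320

2.32px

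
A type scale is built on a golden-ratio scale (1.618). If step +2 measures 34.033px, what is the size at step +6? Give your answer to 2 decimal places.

34.033 × 1.618⁴ = 34.033 × 6.85353 ≈ 233.246

233.25px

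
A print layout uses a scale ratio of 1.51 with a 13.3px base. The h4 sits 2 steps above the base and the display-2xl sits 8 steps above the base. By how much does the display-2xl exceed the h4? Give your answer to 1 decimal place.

Step 2: 13.3 × 1.51² = 30.325px
Step 8: 13.3 × 1.51⁸ = 359.474px
Difference: 359.474 − 30.325 = 329.149px

329.1px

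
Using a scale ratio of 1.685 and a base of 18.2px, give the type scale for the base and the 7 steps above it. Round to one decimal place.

Step 0: 18.2px
Step 1: 18.2 × 1.685 = 30.7
Step 2: 18.2 × 1.685² = 51.7
Step 3: 18.2 × 1.685³ = 87.1
Step 4: 18.2 × 1.685⁴ = 146.7
Step 5: 18.2 × 1.685⁵ = 247.2
Step 6: 18.2 × 1.685⁶ = 416.6
Step 7: 18.2 × 1.685⁷ = 701.9

18.2px, 30.7px, 51.7px, 87.1px, 146.7px, 247.2px, 416.6px, 701.9px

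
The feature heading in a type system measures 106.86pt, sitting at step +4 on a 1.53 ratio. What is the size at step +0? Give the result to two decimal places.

106.86 ÷ 1.53⁴ = 106.86 ÷ 5.47981 ≈ 19.501

19.50pt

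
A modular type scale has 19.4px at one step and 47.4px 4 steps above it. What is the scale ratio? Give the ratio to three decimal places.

1.250

r⁴ = 47.4 / 19.4, so r = (47.4/19.4)^(1/4).
r = 2.4433^(1/4) ≈ 1.2502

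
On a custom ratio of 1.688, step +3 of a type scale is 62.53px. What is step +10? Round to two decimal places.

2441.72px

Moving from step +3 to step +10 is 7 steps up, so multiply by r⁷.
62.53 × 1.688⁷ = 62.53 × 39.04875 ≈ 2441.718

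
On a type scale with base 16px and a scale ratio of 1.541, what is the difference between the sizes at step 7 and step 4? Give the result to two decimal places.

Step 4: 16.0 × 1.541⁴ = 90.2258px
Step 7: 16.0 × 1.541⁷ = 330.1706px
Difference: 330.1706 − 90.2258 = 239.9448px

239.94px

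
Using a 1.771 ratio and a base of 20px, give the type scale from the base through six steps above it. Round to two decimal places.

20.00px, 35.42px, 62.73px, 111.09px, 196.75px, 348.44px, 617.08px

Step 0: 20px
Step 1: 20.0 × 1.771 = 35.42
Step 2: 20.0 × 1.771² = 62.73
Step 3: 20.0 × 1.771³ = 111.09
Step 4: 20.0 × 1.771⁴ = 196.75
Step 5: 20.0 × 1.771⁵ = 348.44
Step 6: 20.0 × 1.771⁶ = 617.08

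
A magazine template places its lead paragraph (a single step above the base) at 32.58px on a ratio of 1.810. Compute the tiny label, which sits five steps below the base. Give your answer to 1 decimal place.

0.9px

32.58 ÷ 1.810⁶ = 32.58 ÷ 35.16183 ≈ 0.927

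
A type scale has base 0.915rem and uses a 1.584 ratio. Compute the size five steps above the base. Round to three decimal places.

9.124rem

Each step on a modular scale multiplies by the ratio, so the size n steps from the base is base × ratioⁿ.
0.915 × 1.584⁵ = 0.915 × 9.97185 ≈ 9.124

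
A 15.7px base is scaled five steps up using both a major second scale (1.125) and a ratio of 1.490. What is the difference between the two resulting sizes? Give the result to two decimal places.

87.01px

Major second: 15.7 × 1.125⁵ = 28.2919px
At 1.490: 15.7 × 1.490⁵ = 115.3004px
Difference: 115.3004 − 28.2919 = 87.0085px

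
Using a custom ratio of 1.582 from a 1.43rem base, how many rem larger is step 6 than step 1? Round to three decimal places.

20.155rem

Step 1: 1.43 × 1.582 = 2.26226rem
Step 6: 1.43 × 1.582⁶ = 22.41687rem
Difference: 22.41687 − 2.26226 = 20.15461rem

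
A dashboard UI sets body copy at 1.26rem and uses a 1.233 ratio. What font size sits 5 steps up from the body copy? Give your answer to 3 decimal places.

3.591rem

1.26 × 1.233⁵ = 1.26 × 2.84981 ≈ 3.591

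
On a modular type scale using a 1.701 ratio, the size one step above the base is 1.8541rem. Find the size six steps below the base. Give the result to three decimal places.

0.045rem

1.8541 ÷ 1.701⁷ = 1.8541 ÷ 41.20313 ≈ 0.045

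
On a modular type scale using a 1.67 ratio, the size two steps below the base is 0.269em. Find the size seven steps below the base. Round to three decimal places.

The gap is -7 − (-2) = -5 steps, so the factor is 1.67^-5.
0.269 ÷ 1.67⁵ = 0.269 ÷ 12.98920 ≈ 0.021

0.021em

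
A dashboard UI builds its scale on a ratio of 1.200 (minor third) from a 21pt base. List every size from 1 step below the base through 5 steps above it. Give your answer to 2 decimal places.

17.50pt, 21.00pt, 25.20pt, 30.24pt, 36.29pt, 43.55pt, 52.25pt

Step -1: 21.0 ÷ 1.200 = 17.50
Step 0: 21pt
Step 1: 21.0 × 1.200 = 25.20
Step 2: 21.0 × 1.200² = 30.24
Step 3: 21.0 × 1.200³ = 36.29
Step 4: 21.0 × 1.200⁴ = 43.55
Step 5: 21.0 × 1.200⁵ = 52.25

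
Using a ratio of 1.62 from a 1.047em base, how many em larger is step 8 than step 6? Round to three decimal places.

Step 6: 1.047 × 1.62⁶ = 18.92504em
Step 8: 1.047 × 1.62⁸ = 49.66687em
Difference: 49.66687 − 18.92504 = 30.74183em

30.742em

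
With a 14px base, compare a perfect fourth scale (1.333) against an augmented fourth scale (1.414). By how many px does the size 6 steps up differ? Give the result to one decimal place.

Perfect fourth: 14.0 × 1.333⁶ = 78.543px
Augmented fourth: 14.0 × 1.414⁶ = 111.899px
Difference: 111.899 − 78.543 = 33.356px

33.4px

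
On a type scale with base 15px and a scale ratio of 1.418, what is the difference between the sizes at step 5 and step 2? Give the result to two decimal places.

Step 2: 15.0 × 1.418² = 30.1609px
Step 5: 15.0 × 1.418⁵ = 85.9948px
Difference: 85.9948 − 30.1609 = 55.8339px

55.83px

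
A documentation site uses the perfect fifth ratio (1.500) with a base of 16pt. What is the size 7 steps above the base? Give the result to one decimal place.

16.0 × 1.500⁷ = 16.0 × 17.08594 ≈ 273.38

273.4pt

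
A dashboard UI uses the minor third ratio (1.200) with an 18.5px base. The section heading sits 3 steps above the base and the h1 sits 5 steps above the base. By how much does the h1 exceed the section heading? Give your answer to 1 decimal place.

Step 3: 18.5 × 1.200³ = 31.968px
Step 5: 18.5 × 1.200⁵ = 46.034px
Difference: 46.034 − 31.968 = 14.066px

14.1px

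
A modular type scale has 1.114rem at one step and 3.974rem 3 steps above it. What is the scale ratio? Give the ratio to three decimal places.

1.528

The ratio satisfies 1.114 × r³ = 3.974, so r = (3.974 / 1.114)^(1/3).
r = 3.5673^(1/3) ≈ 1.5280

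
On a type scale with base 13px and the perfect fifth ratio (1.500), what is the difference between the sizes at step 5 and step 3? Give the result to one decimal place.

Step 3: 13.0 × 1.500³ = 43.875px
Step 5: 13.0 × 1.500⁵ = 98.719px
Difference: 98.719 − 43.875 = 54.844px

54.8px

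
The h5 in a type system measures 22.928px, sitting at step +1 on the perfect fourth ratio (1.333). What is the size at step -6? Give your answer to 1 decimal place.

3.1px

The gap is -6 − (1) = -7 steps, so the factor is 1.333^-7.
22.928 ÷ 1.333⁷ = 22.928 ÷ 7.47844 ≈ 3.066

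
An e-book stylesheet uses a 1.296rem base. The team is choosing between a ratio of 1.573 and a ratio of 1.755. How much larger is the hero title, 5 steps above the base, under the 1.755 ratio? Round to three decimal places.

At 1.573: 1.296 × 1.573⁵ = 12.48098rem
At 1.755: 1.296 × 1.755⁵ = 21.57698rem
Difference: 21.57698 − 12.48098 = 9.09600rem

9.096rem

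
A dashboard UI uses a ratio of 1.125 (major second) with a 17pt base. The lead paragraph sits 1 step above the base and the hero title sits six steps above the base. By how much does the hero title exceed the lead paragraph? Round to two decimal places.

Step 1: 17.0 × 1.125 = 19.1250pt
Step 6: 17.0 × 1.125⁶ = 34.4639pt
Difference: 34.4639 − 19.1250 = 15.3389pt

15.34pt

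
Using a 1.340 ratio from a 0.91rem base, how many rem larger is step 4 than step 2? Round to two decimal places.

Step 2: 0.91 × 1.340² = 1.6340rem
Step 4: 0.91 × 1.340⁴ = 2.9340rem
Difference: 2.9340 − 1.6340 = 1.3000rem

1.30rem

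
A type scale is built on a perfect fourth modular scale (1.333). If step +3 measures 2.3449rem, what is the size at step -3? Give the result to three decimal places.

0.418rem

Moving from step +3 to step -3 is 6 steps down, so divide by r⁶.
2.3449 ÷ 1.333⁶ = 2.3449 ÷ 5.61023 ≈ 0.418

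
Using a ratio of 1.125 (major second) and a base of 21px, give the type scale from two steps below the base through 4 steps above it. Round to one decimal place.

Step -2: 21.0 ÷ 1.125² = 16.6
Step -1: 21.0 ÷ 1.125 = 18.7
Step 0: 21px
Step 1: 21.0 × 1.125 = 23.6
Step 2: 21.0 × 1.125² = 26.6
Step 3: 21.0 × 1.125³ = 29.9
Step 4: 21.0 × 1.125⁴ = 33.6

16.6px, 18.7px, 21.0px, 23.6px, 26.6px, 29.9px, 33.6px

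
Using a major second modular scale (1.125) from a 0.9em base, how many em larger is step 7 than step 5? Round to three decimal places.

Step 5: 0.9 × 1.125⁵ = 1.62183em
Step 7: 0.9 × 1.125⁷ = 2.05263em
Difference: 2.05263 − 1.62183 = 0.43080em

0.431em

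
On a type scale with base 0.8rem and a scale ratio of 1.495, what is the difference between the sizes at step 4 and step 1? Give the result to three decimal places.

Step 1: 0.8 × 1.495 = 1.19600rem
Step 4: 0.8 × 1.495⁴ = 3.99627rem
Difference: 3.99627 − 1.19600 = 2.80027rem

2.800rem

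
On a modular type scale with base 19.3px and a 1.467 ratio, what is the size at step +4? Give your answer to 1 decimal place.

Each step on a modular scale multiplies by the ratio, so the size n steps from the base is base × ratioⁿ.
19.3 × 1.467⁴ = 19.3 × 4.63149 ≈ 89.39

89.4px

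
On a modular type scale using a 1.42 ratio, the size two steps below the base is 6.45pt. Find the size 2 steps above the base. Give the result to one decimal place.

26.2pt

The gap is 2 − (-2) = 4 steps, so the factor is 1.42^4.
6.45 × 1.42⁴ = 6.45 × 4.06587 ≈ 26.225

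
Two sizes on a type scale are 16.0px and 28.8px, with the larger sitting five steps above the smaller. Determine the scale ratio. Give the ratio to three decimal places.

The ratio satisfies 16.0 × r⁵ = 28.8, so r = (28.8 / 16.0)^(1/5).
r = 1.8000^(1/5) ≈ 1.1247

1.125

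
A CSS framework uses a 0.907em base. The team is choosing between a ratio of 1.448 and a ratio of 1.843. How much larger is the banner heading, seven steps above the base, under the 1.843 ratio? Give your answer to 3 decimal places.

At 1.448: 0.907 × 1.448⁷ = 12.10563em
At 1.843: 0.907 × 1.843⁷ = 65.50654em
Difference: 65.50654 − 12.10563 = 53.40091em

53.401em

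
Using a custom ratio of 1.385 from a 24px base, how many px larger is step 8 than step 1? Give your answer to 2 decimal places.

291.70px

Step 1: 24.0 × 1.385 = 33.2400px
Step 8: 24.0 × 1.385⁸ = 324.9447px
Difference: 324.9447 − 33.2400 = 291.7047px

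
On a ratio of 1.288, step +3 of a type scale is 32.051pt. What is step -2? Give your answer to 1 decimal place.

9.0pt

Moving from step +3 to step -2 is 5 steps down, so divide by r⁵.
32.051 ÷ 1.288⁵ = 32.051 ÷ 3.54470 ≈ 9.042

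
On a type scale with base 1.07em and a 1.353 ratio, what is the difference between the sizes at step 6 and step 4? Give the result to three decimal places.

Step 4: 1.07 × 1.353⁴ = 3.58571em
Step 6: 1.07 × 1.353⁶ = 6.56403em
Difference: 6.56403 − 3.58571 = 2.97832em

2.978em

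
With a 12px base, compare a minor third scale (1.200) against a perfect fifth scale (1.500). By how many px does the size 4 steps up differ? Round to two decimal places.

Minor third: 12.0 × 1.200⁴ = 24.8832px
Perfect fifth: 12.0 × 1.500⁴ = 60.7500px
Difference: 60.7500 − 24.8832 = 35.8668px

35.87px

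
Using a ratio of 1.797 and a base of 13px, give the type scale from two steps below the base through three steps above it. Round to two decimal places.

Step -2: 13.0 ÷ 1.797² = 4.03
Step -1: 13.0 ÷ 1.797 = 7.23
Step 0: 13px
Step 1: 13.0 × 1.797 = 23.36
Step 2: 13.0 × 1.797² = 41.98
Step 3: 13.0 × 1.797³ = 75.44

4.03px, 7.23px, 13.00px, 23.36px, 41.98px, 75.44px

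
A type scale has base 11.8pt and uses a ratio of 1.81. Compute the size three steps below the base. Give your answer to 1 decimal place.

Every step multiplies by the scale ratio.
11.8 ÷ 1.81³ = 11.8 ÷ 5.92974 ≈ 1.99

2.0pt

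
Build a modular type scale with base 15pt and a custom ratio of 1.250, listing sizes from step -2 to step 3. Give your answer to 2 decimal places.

Step -2: 15.0 ÷ 1.250² = 9.60
Step -1: 15.0 ÷ 1.250 = 12.00
Step 0: 15pt
Step 1: 15.0 × 1.250 = 18.75
Step 2: 15.0 × 1.250² = 23.44
Step 3: 15.0 × 1.250³ = 29.30

9.60pt, 12.00pt, 15.00pt, 18.75pt, 23.44pt, 29.30pt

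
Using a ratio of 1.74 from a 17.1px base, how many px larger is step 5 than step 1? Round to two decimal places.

242.98px

Step 1: 17.1 × 1.74 = 29.7540px
Step 5: 17.1 × 1.74⁵ = 272.7359px
Difference: 272.7359 − 29.7540 = 242.9819px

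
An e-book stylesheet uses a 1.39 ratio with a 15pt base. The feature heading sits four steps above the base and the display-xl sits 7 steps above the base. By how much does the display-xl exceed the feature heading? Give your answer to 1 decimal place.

Step 4: 15.0 × 1.39⁴ = 55.995pt
Step 7: 15.0 × 1.39⁷ = 150.382pt
Difference: 150.382 − 55.995 = 94.387pt

94.4pt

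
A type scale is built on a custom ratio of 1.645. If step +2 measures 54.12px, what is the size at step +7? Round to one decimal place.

54.12 × 1.645⁵ = 54.12 × 12.04563 ≈ 651.909

651.9px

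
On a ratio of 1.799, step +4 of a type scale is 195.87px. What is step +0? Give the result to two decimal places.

18.70px

195.87 ÷ 1.799⁴ = 195.87 ÷ 10.47429 ≈ 18.700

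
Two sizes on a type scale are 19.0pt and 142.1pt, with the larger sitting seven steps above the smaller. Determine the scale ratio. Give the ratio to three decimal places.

The ratio satisfies 19.0 × r⁷ = 142.1, so r = (142.1 / 19.0)^(1/7).
r = 7.4789^(1/7) ≈ 1.3330

1.333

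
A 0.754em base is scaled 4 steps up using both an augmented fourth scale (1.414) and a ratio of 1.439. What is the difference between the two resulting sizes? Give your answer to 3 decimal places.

0.219em

Augmented fourth: 0.754 × 1.414⁴ = 3.01418em
At 1.439: 0.754 × 1.439⁴ = 3.23307em
Difference: 3.23307 − 3.01418 = 0.21889em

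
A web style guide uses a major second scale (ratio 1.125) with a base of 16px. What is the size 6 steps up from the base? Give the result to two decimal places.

16.0 × 1.125⁶ = 16.0 × 2.02729 ≈ 32.44

32.44px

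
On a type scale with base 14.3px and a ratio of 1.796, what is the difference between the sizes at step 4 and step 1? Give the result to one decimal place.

Step 1: 14.3 × 1.796 = 25.683px
Step 4: 14.3 × 1.796⁴ = 148.786px
Difference: 148.786 − 25.683 = 123.103px

123.1px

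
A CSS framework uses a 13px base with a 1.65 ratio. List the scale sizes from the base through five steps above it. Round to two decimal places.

13.00px, 21.45px, 35.39px, 58.40px, 96.36px, 158.99px

Step 0: 13px
Step 1: 13.0 × 1.65 = 21.45
Step 2: 13.0 × 1.65² = 35.39
Step 3: 13.0 × 1.65³ = 58.40
Step 4: 13.0 × 1.65⁴ = 96.36
Step 5: 13.0 × 1.65⁵ = 158.99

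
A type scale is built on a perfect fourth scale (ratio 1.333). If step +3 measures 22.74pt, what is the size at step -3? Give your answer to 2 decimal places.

22.74 ÷ 1.333⁶ = 22.74 ÷ 5.61023 ≈ 4.053

4.05pt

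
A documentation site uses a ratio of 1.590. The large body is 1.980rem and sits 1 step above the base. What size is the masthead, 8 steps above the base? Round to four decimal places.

50.8680rem

1.980 × 1.590⁷ = 1.980 × 25.69093 ≈ 50.8680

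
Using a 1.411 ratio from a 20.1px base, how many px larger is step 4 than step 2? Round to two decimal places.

39.65px

Step 2: 20.1 × 1.411² = 40.0175px
Step 4: 20.1 × 1.411⁴ = 79.6717px
Difference: 79.6717 − 40.0175 = 39.6542px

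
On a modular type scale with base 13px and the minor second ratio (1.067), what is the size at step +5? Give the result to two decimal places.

17.98px

A modular type scale is a geometric sequence: sizeₙ = base × rⁿ.
13.0 × 1.067⁵ = 13.0 × 1.38300 ≈ 17.98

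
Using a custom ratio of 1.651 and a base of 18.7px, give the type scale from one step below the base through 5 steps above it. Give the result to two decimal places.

Step -1: 18.7 ÷ 1.651 = 11.33
Step 0: 18.7px
Step 1: 18.7 × 1.651 = 30.87
Step 2: 18.7 × 1.651² = 50.97
Step 3: 18.7 × 1.651³ = 84.16
Step 4: 18.7 × 1.651⁴ = 138.94
Step 5: 18.7 × 1.651⁵ = 229.39

11.33px, 18.70px, 30.87px, 50.97px, 84.16px, 138.94px, 229.39px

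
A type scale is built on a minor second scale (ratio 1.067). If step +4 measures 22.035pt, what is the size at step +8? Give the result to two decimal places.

22.035 × 1.067⁴ = 22.035 × 1.29616 ≈ 28.561

28.56pt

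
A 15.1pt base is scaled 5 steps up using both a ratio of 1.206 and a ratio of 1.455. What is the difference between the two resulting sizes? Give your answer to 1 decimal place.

At 1.206: 15.1 × 1.206⁵ = 38.522pt
At 1.455: 15.1 × 1.455⁵ = 98.467pt
Difference: 98.467 − 38.522 = 59.945pt

59.9pt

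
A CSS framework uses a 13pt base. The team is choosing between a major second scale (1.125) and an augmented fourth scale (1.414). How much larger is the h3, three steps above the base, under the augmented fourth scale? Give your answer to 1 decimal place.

18.2pt

Major second: 13.0 × 1.125³ = 18.510pt
Augmented fourth: 13.0 × 1.414³ = 36.753pt
Difference: 36.753 − 18.510 = 18.243pt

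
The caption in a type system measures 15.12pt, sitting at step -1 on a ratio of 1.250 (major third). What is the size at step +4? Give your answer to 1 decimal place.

15.12 × 1.250⁵ = 15.12 × 3.05176 ≈ 46.143

46.1pt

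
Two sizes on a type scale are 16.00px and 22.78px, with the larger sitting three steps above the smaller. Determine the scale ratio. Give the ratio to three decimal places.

r³ = 22.78 / 16.00, so r = (22.78/16.00)^(1/3).
r = 1.4238^(1/3) ≈ 1.1250

1.125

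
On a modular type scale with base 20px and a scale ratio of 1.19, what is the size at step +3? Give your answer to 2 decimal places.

20.0 × 1.19³ = 20.0 × 1.68516 ≈ 33.70

33.70px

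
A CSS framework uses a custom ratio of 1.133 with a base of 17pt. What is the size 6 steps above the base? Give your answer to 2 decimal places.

17.0 × 1.133⁶ = 17.0 × 2.11534 ≈ 35.96

35.96pt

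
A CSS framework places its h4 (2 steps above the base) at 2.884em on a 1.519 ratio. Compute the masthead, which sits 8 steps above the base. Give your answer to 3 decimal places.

The gap is 8 − (2) = 6 steps, so the factor is 1.519^6.
2.884 × 1.519⁶ = 2.884 × 12.28419 ≈ 35.428

35.428em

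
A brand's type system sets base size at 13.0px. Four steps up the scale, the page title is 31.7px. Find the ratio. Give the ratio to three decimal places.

1.250

The ratio satisfies 13.0 × r⁴ = 31.7, so r = (31.7 / 13.0)^(1/4).
r = 2.4385^(1/4) ≈ 1.2496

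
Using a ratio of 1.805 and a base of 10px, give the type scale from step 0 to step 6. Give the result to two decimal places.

Step 0: 10px
Step 1: 10.0 × 1.805 = 18.05
Step 2: 10.0 × 1.805² = 32.58
Step 3: 10.0 × 1.805³ = 58.81
Step 4: 10.0 × 1.805⁴ = 106.15
Step 5: 10.0 × 1.805⁵ = 191.60
Step 6: 10.0 × 1.805⁶ = 345.83

10.00px, 18.05px, 32.58px, 58.81px, 106.15px, 191.60px, 345.83px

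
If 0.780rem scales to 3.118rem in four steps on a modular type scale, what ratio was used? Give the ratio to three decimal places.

1.414

The ratio satisfies 0.780 × r⁴ = 3.118, so r = (3.118 / 0.780)^(1/4).
r = 3.9974^(1/4) ≈ 1.4140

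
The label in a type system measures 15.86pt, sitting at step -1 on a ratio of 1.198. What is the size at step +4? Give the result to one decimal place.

39.1pt

Moving from step -1 to step +4 is 5 steps up, so multiply by r⁵.
15.86 × 1.198⁵ = 15.86 × 2.46765 ≈ 39.137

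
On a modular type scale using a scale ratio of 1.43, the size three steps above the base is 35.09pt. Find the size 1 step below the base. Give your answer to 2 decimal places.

8.39pt

35.09 ÷ 1.43⁴ = 35.09 ÷ 4.18162 ≈ 8.391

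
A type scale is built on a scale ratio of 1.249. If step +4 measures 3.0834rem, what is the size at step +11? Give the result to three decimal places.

Moving from step +4 to step +11 is 7 steps up, so multiply by r⁷.
3.0834 × 1.249⁷ = 3.0834 × 4.74173 ≈ 14.621

14.621rem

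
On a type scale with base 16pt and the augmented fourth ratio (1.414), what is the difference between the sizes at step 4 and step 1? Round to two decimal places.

41.34pt

Step 1: 16.0 × 1.414 = 22.6240pt
Step 4: 16.0 × 1.414⁴ = 63.9613pt
Difference: 63.9613 − 22.6240 = 41.3373pt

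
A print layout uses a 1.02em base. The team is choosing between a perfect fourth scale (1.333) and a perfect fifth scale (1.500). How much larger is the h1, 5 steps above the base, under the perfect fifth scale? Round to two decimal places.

3.45em

Perfect fourth: 1.02 × 1.333⁵ = 4.2929em
Perfect fifth: 1.02 × 1.500⁵ = 7.7456em
Difference: 7.7456 − 4.2929 = 3.4527em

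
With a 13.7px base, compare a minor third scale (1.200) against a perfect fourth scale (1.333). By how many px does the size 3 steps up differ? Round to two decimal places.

8.78px

Minor third: 13.7 × 1.200³ = 23.6736px
Perfect fourth: 13.7 × 1.333³ = 32.4497px
Difference: 32.4497 − 23.6736 = 8.7761px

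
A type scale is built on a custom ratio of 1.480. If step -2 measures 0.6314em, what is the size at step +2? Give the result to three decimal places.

3.029em

Moving from step -2 to step +2 is 4 steps up, so multiply by r⁴.
0.6314 × 1.480⁴ = 0.6314 × 4.79785 ≈ 3.029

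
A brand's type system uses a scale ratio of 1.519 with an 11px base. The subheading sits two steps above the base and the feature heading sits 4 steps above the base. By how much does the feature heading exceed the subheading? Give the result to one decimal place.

33.2px

Step 2: 11.0 × 1.519² = 25.381px
Step 4: 11.0 × 1.519⁴ = 58.563px
Difference: 58.563 − 25.381 = 33.182px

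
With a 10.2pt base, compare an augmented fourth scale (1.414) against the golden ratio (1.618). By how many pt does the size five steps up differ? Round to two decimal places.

55.45pt

Augmented fourth: 10.2 × 1.414⁵ = 57.6564pt
Golden ratio: 10.2 × 1.618⁵ = 113.1079pt
Difference: 113.1079 − 57.6564 = 55.4515pt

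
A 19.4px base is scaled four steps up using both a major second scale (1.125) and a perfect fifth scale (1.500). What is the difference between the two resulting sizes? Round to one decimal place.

67.1px

Major second: 19.4 × 1.125⁴ = 31.075px
Perfect fifth: 19.4 × 1.500⁴ = 98.212px
Difference: 98.212 − 31.075 = 67.137px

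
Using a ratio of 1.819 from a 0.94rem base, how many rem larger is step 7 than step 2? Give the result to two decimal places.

Step 2: 0.94 × 1.819² = 3.1102rem
Step 7: 0.94 × 1.819⁷ = 61.9379rem
Difference: 61.9379 − 3.1102 = 58.8277rem

58.83rem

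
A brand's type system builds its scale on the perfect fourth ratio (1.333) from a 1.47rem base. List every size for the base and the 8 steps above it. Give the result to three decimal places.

1.470rem, 1.960rem, 2.612rem, 3.482rem, 4.641rem, 6.187rem, 8.247rem, 10.993rem, 14.654rem

Step 0: 1.47rem
Step 1: 1.47 × 1.333 = 1.960
Step 2: 1.47 × 1.333² = 2.612
Step 3: 1.47 × 1.333³ = 3.482
Step 4: 1.47 × 1.333⁴ = 4.641
Step 5: 1.47 × 1.333⁵ = 6.187
Step 6: 1.47 × 1.333⁶ = 8.247
Step 7: 1.47 × 1.333⁷ = 10.993
Step 8: 1.47 × 1.333⁸ = 14.654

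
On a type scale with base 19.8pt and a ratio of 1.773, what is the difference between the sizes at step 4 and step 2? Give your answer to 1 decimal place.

Step 2: 19.8 × 1.773² = 62.242pt
Step 4: 19.8 × 1.773⁴ = 195.659pt
Difference: 195.659 − 62.242 = 133.417pt

133.4pt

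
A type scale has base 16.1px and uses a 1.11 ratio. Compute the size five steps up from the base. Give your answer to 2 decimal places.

27.13px

Each step on a modular scale multiplies by the ratio, so the size n steps from the base is base × ratioⁿ.
16.1 × 1.11⁵ = 16.1 × 1.68506 ≈ 27.13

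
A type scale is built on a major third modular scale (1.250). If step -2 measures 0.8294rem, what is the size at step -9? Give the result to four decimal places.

0.1739rem

0.8294 ÷ 1.250⁷ = 0.8294 ÷ 4.76837 ≈ 0.1739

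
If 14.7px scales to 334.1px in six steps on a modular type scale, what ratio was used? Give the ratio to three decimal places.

r⁶ = 334.1 / 14.7, so r = (334.1/14.7)^(1/6).
r = 22.7279^(1/6) ≈ 1.6830

1.683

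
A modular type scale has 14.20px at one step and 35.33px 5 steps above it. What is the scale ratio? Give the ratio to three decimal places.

r⁵ = 35.33 / 14.20, so r = (35.33/14.20)^(1/5).
r = 2.4880^(1/5) ≈ 1.2000

1.200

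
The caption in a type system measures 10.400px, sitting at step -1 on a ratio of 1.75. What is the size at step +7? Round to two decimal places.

914.82px

10.400 × 1.75⁸ = 10.400 × 87.96388 ≈ 914.824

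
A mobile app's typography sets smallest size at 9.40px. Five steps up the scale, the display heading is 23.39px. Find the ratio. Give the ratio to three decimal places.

The ratio satisfies 9.40 × r⁵ = 23.39, so r = (23.39 / 9.40)^(1/5).
r = 2.4883^(1/5) ≈ 1.2000

1.200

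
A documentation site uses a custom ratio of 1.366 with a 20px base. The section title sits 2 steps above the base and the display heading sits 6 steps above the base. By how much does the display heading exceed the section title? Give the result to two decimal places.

92.62px

Step 2: 20.0 × 1.366² = 37.3191px
Step 6: 20.0 × 1.366⁶ = 129.9374px
Difference: 129.9374 − 37.3191 = 92.6183px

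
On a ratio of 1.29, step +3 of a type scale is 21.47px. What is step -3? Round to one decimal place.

4.7px

21.47 ÷ 1.29⁶ = 21.47 ÷ 4.60827 ≈ 4.659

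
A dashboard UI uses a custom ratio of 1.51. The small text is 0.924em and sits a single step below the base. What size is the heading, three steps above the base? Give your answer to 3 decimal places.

The gap is 3 − (-1) = 4 steps, so the factor is 1.51^4.
0.924 × 1.51⁴ = 0.924 × 5.19886 ≈ 4.804

4.804em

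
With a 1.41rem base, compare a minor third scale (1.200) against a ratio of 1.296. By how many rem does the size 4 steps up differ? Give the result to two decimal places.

1.05rem

Minor third: 1.41 × 1.200⁴ = 2.9238rem
At 1.296: 1.41 × 1.296⁴ = 3.9778rem
Difference: 3.9778 − 2.9238 = 1.0540rem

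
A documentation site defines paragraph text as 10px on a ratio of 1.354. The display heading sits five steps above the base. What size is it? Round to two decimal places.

Each step on a modular scale multiplies by the ratio, so the size n steps from the base is base × ratioⁿ.
10.0 × 1.354⁵ = 10.0 × 4.55086 ≈ 45.51

45.51px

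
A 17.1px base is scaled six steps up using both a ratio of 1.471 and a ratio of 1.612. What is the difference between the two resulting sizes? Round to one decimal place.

126.8px

At 1.471: 17.1 × 1.471⁶ = 173.250px
At 1.612: 17.1 × 1.612⁶ = 300.045px
Difference: 300.045 − 173.250 = 126.795px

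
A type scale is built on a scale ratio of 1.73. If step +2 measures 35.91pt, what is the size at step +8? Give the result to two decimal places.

962.70pt

Moving from step +2 to step +8 is 6 steps up, so multiply by r⁶.
35.91 × 1.73⁶ = 35.91 × 26.80875 ≈ 962.702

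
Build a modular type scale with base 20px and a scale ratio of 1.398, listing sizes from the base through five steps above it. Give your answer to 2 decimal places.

Step 0: 20px
Step 1: 20.0 × 1.398 = 27.96
Step 2: 20.0 × 1.398² = 39.09
Step 3: 20.0 × 1.398³ = 54.65
Step 4: 20.0 × 1.398⁴ = 76.39
Step 5: 20.0 × 1.398⁵ = 106.80

20.00px, 27.96px, 39.09px, 54.65px, 76.39px, 106.80px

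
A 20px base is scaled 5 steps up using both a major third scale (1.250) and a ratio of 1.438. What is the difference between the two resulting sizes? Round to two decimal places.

Major third: 20.0 × 1.250⁵ = 61.0352px
At 1.438: 20.0 × 1.438⁵ = 122.9772px
Difference: 122.9772 − 61.0352 = 61.9420px

61.94px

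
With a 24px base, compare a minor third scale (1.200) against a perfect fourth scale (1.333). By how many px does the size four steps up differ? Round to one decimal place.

26.0px

Minor third: 24.0 × 1.200⁴ = 49.766px
Perfect fourth: 24.0 × 1.333⁴ = 75.776px
Difference: 75.776 − 49.766 = 26.010px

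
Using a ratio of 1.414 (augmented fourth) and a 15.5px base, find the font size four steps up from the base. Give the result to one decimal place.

15.5 × 1.414⁴ = 15.5 × 3.99758 ≈ 61.96

62.0px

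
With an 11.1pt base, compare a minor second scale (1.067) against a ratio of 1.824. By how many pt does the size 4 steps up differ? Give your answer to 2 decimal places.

108.48pt

Minor second: 11.1 × 1.067⁴ = 14.3873pt
At 1.824: 11.1 × 1.824⁴ = 122.8633pt
Difference: 122.8633 − 14.3873 = 108.4760pt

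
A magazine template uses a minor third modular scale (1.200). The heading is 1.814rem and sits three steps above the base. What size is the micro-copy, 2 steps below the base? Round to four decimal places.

0.7290rem

Moving from step +3 to step -2 is 5 steps down, so divide by r⁵.
1.814 ÷ 1.200⁵ = 1.814 ÷ 2.48832 ≈ 0.7290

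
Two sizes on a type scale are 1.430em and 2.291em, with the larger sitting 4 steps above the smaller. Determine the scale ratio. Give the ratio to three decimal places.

1.125

r⁴ = 2.291 / 1.430, so r = (2.291/1.430)^(1/4).
r = 1.6021^(1/4) ≈ 1.1251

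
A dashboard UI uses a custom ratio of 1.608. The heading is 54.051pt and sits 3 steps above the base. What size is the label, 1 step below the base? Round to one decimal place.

8.1pt

54.051 ÷ 1.608⁴ = 54.051 ÷ 6.68566 ≈ 8.085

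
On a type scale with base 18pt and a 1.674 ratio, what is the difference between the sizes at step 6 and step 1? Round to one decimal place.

Step 1: 18.0 × 1.674 = 30.132pt
Step 6: 18.0 × 1.674⁶ = 396.100pt
Difference: 396.100 − 30.132 = 365.968pt

366.0pt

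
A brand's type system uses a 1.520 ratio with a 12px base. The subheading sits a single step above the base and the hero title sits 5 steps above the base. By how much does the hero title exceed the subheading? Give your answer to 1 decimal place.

Step 1: 12.0 × 1.520 = 18.240px
Step 5: 12.0 × 1.520⁵ = 97.364px
Difference: 97.364 − 18.240 = 79.124px

79.1px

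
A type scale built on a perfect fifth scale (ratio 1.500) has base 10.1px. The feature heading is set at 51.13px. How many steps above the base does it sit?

1.500ⁿ = 51.13 / 10.1 = 5.0624
n = ln(5.0624) / ln(1.500) = 1.6218 / 0.4055 ≈ 4.00

4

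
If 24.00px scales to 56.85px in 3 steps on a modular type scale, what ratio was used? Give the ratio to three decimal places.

1.333

The ratio satisfies 24.00 × r³ = 56.85, so r = (56.85 / 24.00)^(1/3).
r = 2.3687^(1/3) ≈ 1.3330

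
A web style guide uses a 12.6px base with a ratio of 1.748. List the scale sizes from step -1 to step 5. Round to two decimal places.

Step -1: 12.6 ÷ 1.748 = 7.21
Step 0: 12.6px
Step 1: 12.6 × 1.748 = 22.02
Step 2: 12.6 × 1.748² = 38.50
Step 3: 12.6 × 1.748³ = 67.30
Step 4: 12.6 × 1.748⁴ = 117.63
Step 5: 12.6 × 1.748⁵ = 205.63

7.21px, 12.60px, 22.02px, 38.50px, 67.30px, 117.63px, 205.63px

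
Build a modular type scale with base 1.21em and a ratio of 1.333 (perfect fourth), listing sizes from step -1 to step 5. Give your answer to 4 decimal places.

Step -1: 1.21 ÷ 1.333 = 0.9077
Step 0: 1.21em
Step 1: 1.21 × 1.333 = 1.6129
Step 2: 1.21 × 1.333² = 2.1500
Step 3: 1.21 × 1.333³ = 2.8660
Step 4: 1.21 × 1.333⁴ = 3.8204
Step 5: 1.21 × 1.333⁵ = 5.0926

0.9077em, 1.2100em, 1.6129em, 2.1500em, 2.8660em, 3.8204em, 5.0926em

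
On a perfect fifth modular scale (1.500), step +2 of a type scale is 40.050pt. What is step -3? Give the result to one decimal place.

5.3pt

Moving from step +2 to step -3 is 5 steps down, so divide by r⁵.
40.050 ÷ 1.500⁵ = 40.050 ÷ 7.59375 ≈ 5.274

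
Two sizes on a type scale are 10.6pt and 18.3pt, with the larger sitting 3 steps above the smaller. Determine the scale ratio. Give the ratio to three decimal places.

1.200

r³ = 18.3 / 10.6, so r = (18.3/10.6)^(1/3).
r = 1.7264^(1/3) ≈ 1.1996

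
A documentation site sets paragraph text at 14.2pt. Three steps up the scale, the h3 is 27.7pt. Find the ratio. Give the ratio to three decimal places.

The ratio satisfies 14.2 × r³ = 27.7, so r = (27.7 / 14.2)^(1/3).
r = 1.9507^(1/3) ≈ 1.2495

1.249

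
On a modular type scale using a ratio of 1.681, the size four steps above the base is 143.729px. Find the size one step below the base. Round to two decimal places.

Moving from step +4 to step -1 is 5 steps down, so divide by r⁵.
143.729 ÷ 1.681⁵ = 143.729 ÷ 13.42266 ≈ 10.708

10.71px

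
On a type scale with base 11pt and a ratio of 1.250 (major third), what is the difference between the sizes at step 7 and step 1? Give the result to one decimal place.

Step 1: 11.0 × 1.250 = 13.750pt
Step 7: 11.0 × 1.250⁷ = 52.452pt
Difference: 52.452 − 13.750 = 38.702pt

38.7pt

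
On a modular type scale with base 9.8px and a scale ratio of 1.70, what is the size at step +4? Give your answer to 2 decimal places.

9.8 × 1.70⁴ = 9.8 × 8.35210 ≈ 81.85

81.85px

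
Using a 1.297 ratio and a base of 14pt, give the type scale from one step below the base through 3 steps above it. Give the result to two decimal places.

10.79pt, 14.00pt, 18.16pt, 23.55pt, 30.55pt

Step -1: 14.0 ÷ 1.297 = 10.79
Step 0: 14pt
Step 1: 14.0 × 1.297 = 18.16
Step 2: 14.0 × 1.297² = 23.55
Step 3: 14.0 × 1.297³ = 30.55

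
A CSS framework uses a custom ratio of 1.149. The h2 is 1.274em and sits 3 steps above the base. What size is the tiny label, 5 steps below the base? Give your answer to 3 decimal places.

0.419em

1.274 ÷ 1.149⁸ = 1.274 ÷ 3.03781 ≈ 0.419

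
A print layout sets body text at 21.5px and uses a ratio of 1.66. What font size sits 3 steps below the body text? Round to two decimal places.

4.70px

A modular type scale is a geometric sequence: sizeₙ = base × rⁿ.
21.5 ÷ 1.66³ = 21.5 ÷ 4.57430 ≈ 4.70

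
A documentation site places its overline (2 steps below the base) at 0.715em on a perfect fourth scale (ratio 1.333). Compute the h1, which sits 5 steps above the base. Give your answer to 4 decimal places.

5.3471em

Moving from step -2 to step +5 is 7 steps up, so multiply by r⁷.
0.715 × 1.333⁷ = 0.715 × 7.47844 ≈ 5.3471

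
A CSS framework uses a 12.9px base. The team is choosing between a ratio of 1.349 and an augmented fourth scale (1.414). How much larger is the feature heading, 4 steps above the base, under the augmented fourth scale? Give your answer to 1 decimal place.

At 1.349: 12.9 × 1.349⁴ = 42.721px
Augmented fourth: 12.9 × 1.414⁴ = 51.569px
Difference: 51.569 − 42.721 = 8.848px

8.8px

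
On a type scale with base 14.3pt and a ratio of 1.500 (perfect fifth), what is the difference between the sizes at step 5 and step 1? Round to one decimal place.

Step 1: 14.3 × 1.500 = 21.450pt
Step 5: 14.3 × 1.500⁵ = 108.591pt
Difference: 108.591 − 21.450 = 87.141pt

87.1pt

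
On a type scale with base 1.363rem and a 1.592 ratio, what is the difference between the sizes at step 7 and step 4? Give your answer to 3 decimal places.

26.571rem

Step 4: 1.363 × 1.592⁴ = 8.75524rem
Step 7: 1.363 × 1.592⁷ = 35.32623rem
Difference: 35.32623 − 8.75524 = 26.57099rem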